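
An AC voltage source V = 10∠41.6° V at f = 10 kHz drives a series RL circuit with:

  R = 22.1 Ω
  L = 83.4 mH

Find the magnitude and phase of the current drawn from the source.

Step 1 — Angular frequency: ω = 2π·f = 2π·1e+04 = 6.283e+04 rad/s.
Step 2 — Component impedances:
  R: Z = R = 22.1 Ω
  L: Z = jωL = j·6.283e+04·0.0834 = 0 + j5240 Ω
Step 3 — Series combination: Z_total = R + L = 22.1 + j5240 Ω = 5240∠89.8° Ω.
Step 4 — Source phasor: V = 10∠41.6° V = 7.478 + j6.639 V.
Step 5 — Ohm's law: I = V / Z_total = (7.478 + j6.639) / (22.1 + j5240) = 0.001273 - j0.001422 A.
Step 6 — Convert to polar: |I| = 0.001908 A, ∠I = -48.2°.

I = 0.001908∠-48.2° A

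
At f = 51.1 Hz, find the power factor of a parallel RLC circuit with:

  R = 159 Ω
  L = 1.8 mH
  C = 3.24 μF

Step 1 — Angular frequency: ω = 2π·f = 2π·51.1 = 321.1 rad/s.
Step 2 — Component impedances:
  R: Z = R = 159 Ω
  L: Z = jωL = j·321.1·0.0018 = 0 + j0.5779 Ω
  C: Z = 1/(jωC) = -j/(ω·C) = 0 - j961.3 Ω
Step 3 — Parallel combination: 1/Z_total = 1/R + 1/L + 1/C; Z_total = 0.002103 + j0.5783 Ω = 0.5783∠89.8° Ω.
Step 4 — Power factor: PF = cos(φ) = Re(Z)/|Z| = 0.002103/0.5783 = 0.003637.
Step 5 — Type: Im(Z) = 0.5783 ⇒ lagging (phase φ = 89.8°).

PF = 0.003637 (lagging, φ = 89.8°)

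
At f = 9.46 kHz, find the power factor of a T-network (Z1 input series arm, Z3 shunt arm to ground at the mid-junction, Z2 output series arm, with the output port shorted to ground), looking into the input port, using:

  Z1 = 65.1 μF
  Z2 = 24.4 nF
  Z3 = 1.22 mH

Step 1 — Angular frequency: ω = 2π·f = 2π·9460 = 5.944e+04 rad/s.
Step 2 — Component impedances:
  Z1: Z = 1/(jωC) = -j/(ω·C) = 0 - j0.2584 Ω
  Z2: Z = 1/(jωC) = -j/(ω·C) = 0 - j689.5 Ω
  Z3: Z = jωL = j·5.944e+04·0.00122 = 0 + j72.52 Ω
Step 3 — With the output port shorted to ground, the output series arm Z2 runs from the junction to ground; the shunt arm Z3 also runs from the junction to ground. They appear in parallel: Z3 || Z2 = 0 + j81.04 Ω.
Step 4 — Series with input arm Z1: Z_in = Z1 + (Z3 || Z2) = 0 + j80.78 Ω = 80.78∠90.0° Ω.
Step 5 — Power factor: PF = cos(φ) = Re(Z)/|Z| = 0/80.78 = 0.
Step 6 — Type: Im(Z) = 80.78 ⇒ lagging (phase φ = 90.0°).

PF = 0 (lagging, φ = 90.0°)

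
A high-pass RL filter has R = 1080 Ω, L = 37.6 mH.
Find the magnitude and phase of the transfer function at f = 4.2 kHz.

Step 1 — Angular frequency: ω = 2π·4200 = 2.639e+04 rad/s.
Step 2 — Transfer function: H(jω) = jωL/(R + jωL).
Step 3 — Numerator jωL = j·992.2; denominator R + jωL = 1080 + j992.2.
Step 4 — H = 0.4577 + j0.4982.
Step 5 — Magnitude: |H| = 0.6766 (-3.4 dB); phase: φ = 47.4°.

|H| = 0.6766 (-3.4 dB), φ = 47.4°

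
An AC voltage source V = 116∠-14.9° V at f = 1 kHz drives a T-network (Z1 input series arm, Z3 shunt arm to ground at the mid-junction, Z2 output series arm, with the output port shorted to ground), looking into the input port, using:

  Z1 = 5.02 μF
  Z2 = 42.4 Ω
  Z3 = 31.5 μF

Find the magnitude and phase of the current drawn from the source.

Step 1 — Angular frequency: ω = 2π·f = 2π·1000 = 6283 rad/s.
Step 2 — Component impedances:
  Z1: Z = 1/(jωC) = -j/(ω·C) = 0 - j31.7 Ω
  Z2: Z = R = 42.4 Ω
  Z3: Z = 1/(jωC) = -j/(ω·C) = 0 - j5.053 Ω
Step 3 — With the output port shorted to ground, the output series arm Z2 runs from the junction to ground; the shunt arm Z3 also runs from the junction to ground. They appear in parallel: Z3 || Z2 = 0.5936 - j4.982 Ω.
Step 4 — Series with input arm Z1: Z_in = Z1 + (Z3 || Z2) = 0.5936 - j36.69 Ω = 36.69∠-89.1° Ω.
Step 5 — Source phasor: V = 116∠-14.9° V = 112.1 - j29.83 V.
Step 6 — Ohm's law: I = V / Z_total = (112.1 - j29.83) / (0.5936 - j36.69) = 0.8623 + j3.042 A.
Step 7 — Convert to polar: |I| = 3.162 A, ∠I = 74.2°.

I = 3.162∠74.2° A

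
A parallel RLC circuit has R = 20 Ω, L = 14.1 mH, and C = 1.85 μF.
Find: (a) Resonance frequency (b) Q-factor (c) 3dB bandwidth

Step 1 — Resonance: ω₀ = 1/√(LC) = 1/√(0.0141·1.85e-06) = 6192 rad/s.
Step 2 — f₀ = ω₀/(2π) = 985.4 Hz.
Step 3 — Parallel Q: Q = R/(ω₀L) = 20/(6192·0.0141) = 0.2291.
Step 4 — Bandwidth: Δω = ω₀/Q = 2.703e+04 rad/s; BW = Δω/(2π) = 4301 Hz.

(a) f₀ = 985.4 Hz  (b) Q = 0.2291  (c) BW = 4301 Hz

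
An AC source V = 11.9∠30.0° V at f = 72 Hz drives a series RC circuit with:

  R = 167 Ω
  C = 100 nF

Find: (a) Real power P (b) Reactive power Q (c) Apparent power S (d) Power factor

Step 1 — Angular frequency: ω = 2π·f = 2π·72 = 452.4 rad/s.
Step 2 — Component impedances:
  R: Z = R = 167 Ω
  C: Z = 1/(jωC) = -j/(ω·C) = 0 - j2.21e+04 Ω
Step 3 — Series combination: Z_total = R + C = 167 - j2.21e+04 Ω = 2.211e+04∠-89.6° Ω.
Step 4 — Source phasor: V = 11.9∠30.0° V = 10.31 + j5.95 V.
Step 5 — Current: I = V / Z = -0.0002656 + j0.0004682 A = 0.0005383∠119.6° A.
Step 6 — Complex power: S = V·I* = 4.84e-05 - j0.006406 VA.
Step 7 — Real power: P = Re(S) = 4.84e-05 W.
Step 8 — Reactive power: Q = Im(S) = -0.006406 VAR.
Step 9 — Apparent power: |S| = 0.006406 VA.
Step 10 — Power factor: PF = P/|S| = 0.007555 (leading).

(a) P = 4.84e-05 W  (b) Q = -0.006406 VAR  (c) S = 0.006406 VA  (d) PF = 0.007555 (leading)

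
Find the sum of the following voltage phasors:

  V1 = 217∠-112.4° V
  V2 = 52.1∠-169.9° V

Step 1 — Convert each phasor to rectangular form:
  V1 = 217·(cos(-112.4°) + j·sin(-112.4°)) = -82.69 - j200.6 V
  V2 = 52.1·(cos(-169.9°) + j·sin(-169.9°)) = -51.29 - j9.137 V
Step 2 — Sum components: V_total = -134 - j209.8 V.
Step 3 — Convert to polar: |V_total| = 248.9 V, ∠V_total = -122.6°.

V_total = 248.9∠-122.6° V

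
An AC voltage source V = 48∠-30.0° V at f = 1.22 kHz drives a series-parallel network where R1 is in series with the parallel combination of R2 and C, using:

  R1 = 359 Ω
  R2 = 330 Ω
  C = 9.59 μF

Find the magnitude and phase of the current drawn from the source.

Step 1 — Angular frequency: ω = 2π·f = 2π·1220 = 7665 rad/s.
Step 2 — Component impedances:
  R1: Z = R = 359 Ω
  R2: Z = R = 330 Ω
  C: Z = 1/(jωC) = -j/(ω·C) = 0 - j13.6 Ω
Step 3 — Parallel branch: R2 || C = 1/(1/R2 + 1/C) = 0.5598 - j13.58 Ω.
Step 4 — Series with R1: Z_total = R1 + (R2 || C) = 359.6 - j13.58 Ω = 359.8∠-2.2° Ω.
Step 5 — Source phasor: V = 48∠-30.0° V = 41.57 - j24 V.
Step 6 — Ohm's law: I = V / Z_total = (41.57 - j24) / (359.6 - j13.58) = 0.118 - j0.06229 A.
Step 7 — Convert to polar: |I| = 0.1334 A, ∠I = -27.8°.

I = 0.1334∠-27.8° A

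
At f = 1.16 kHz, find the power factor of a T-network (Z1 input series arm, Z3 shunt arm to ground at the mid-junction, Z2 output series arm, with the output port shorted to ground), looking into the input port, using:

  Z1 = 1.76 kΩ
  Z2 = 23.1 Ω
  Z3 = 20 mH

Step 1 — Angular frequency: ω = 2π·f = 2π·1160 = 7288 rad/s.
Step 2 — Component impedances:
  Z1: Z = R = 1760 Ω
  Z2: Z = R = 23.1 Ω
  Z3: Z = jωL = j·7288·0.02 = 0 + j145.8 Ω
Step 3 — With the output port shorted to ground, the output series arm Z2 runs from the junction to ground; the shunt arm Z3 also runs from the junction to ground. They appear in parallel: Z3 || Z2 = 22.53 + j3.571 Ω.
Step 4 — Series with input arm Z1: Z_in = Z1 + (Z3 || Z2) = 1783 + j3.571 Ω = 1783∠0.1° Ω.
Step 5 — Power factor: PF = cos(φ) = Re(Z)/|Z| = 1783/1783 = 1.
Step 6 — Type: Im(Z) = 3.571 ⇒ lagging (phase φ = 0.1°).

PF = 1 (lagging, φ = 0.1°)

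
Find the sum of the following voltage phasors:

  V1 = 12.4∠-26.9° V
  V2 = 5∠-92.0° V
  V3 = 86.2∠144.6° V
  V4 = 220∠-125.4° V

Step 1 — Convert each phasor to rectangular form:
  V1 = 12.4·(cos(-26.9°) + j·sin(-26.9°)) = 11.06 - j5.61 V
  V2 = 5·(cos(-92.0°) + j·sin(-92.0°)) = -0.1745 - j4.997 V
  V3 = 86.2·(cos(144.6°) + j·sin(144.6°)) = -70.26 + j49.93 V
  V4 = 220·(cos(-125.4°) + j·sin(-125.4°)) = -127.4 - j179.3 V
Step 2 — Sum components: V_total = -186.8 - j140 V.
Step 3 — Convert to polar: |V_total| = 233.5 V, ∠V_total = -143.2°.

V_total = 233.5∠-143.2° V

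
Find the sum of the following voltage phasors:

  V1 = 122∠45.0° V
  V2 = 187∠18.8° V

Step 1 — Convert each phasor to rectangular form:
  V1 = 122·(cos(45.0°) + j·sin(45.0°)) = 86.27 + j86.27 V
  V2 = 187·(cos(18.8°) + j·sin(18.8°)) = 177 + j60.26 V
Step 2 — Sum components: V_total = 263.3 + j146.5 V.
Step 3 — Convert to polar: |V_total| = 301.3 V, ∠V_total = 29.1°.

V_total = 301.3∠29.1° V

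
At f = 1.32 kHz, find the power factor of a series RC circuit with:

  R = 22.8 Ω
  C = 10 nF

Step 1 — Angular frequency: ω = 2π·f = 2π·1320 = 8294 rad/s.
Step 2 — Component impedances:
  R: Z = R = 22.8 Ω
  C: Z = 1/(jωC) = -j/(ω·C) = 0 - j1.206e+04 Ω
Step 3 — Series combination: Z_total = R + C = 22.8 - j1.206e+04 Ω = 1.206e+04∠-89.9° Ω.
Step 4 — Power factor: PF = cos(φ) = Re(Z)/|Z| = 22.8/1.206e+04 = 0.001891.
Step 5 — Type: Im(Z) = -1.206e+04 ⇒ leading (phase φ = -89.9°).

PF = 0.001891 (leading, φ = -89.9°)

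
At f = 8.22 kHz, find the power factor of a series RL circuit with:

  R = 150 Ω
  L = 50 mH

Step 1 — Angular frequency: ω = 2π·f = 2π·8220 = 5.165e+04 rad/s.
Step 2 — Component impedances:
  R: Z = R = 150 Ω
  L: Z = jωL = j·5.165e+04·0.05 = 0 + j2582 Ω
Step 3 — Series combination: Z_total = R + L = 150 + j2582 Ω = 2587∠86.7° Ω.
Step 4 — Power factor: PF = cos(φ) = Re(Z)/|Z| = 150/2586.7 = 0.05799.
Step 5 — Type: Im(Z) = 2582 ⇒ lagging (phase φ = 86.7°).

PF = 0.05799 (lagging, φ = 86.7°)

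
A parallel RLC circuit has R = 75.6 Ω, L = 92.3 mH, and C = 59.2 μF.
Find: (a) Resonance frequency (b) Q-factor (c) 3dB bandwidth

Step 1 — Resonance: ω₀ = 1/√(LC) = 1/√(0.0923·5.92e-05) = 427.8 rad/s.
Step 2 — f₀ = ω₀/(2π) = 68.09 Hz.
Step 3 — Parallel Q: Q = R/(ω₀L) = 75.6/(427.8·0.0923) = 1.915.
Step 4 — Bandwidth: Δω = ω₀/Q = 223.4 rad/s; BW = Δω/(2π) = 35.56 Hz.

(a) f₀ = 68.09 Hz  (b) Q = 1.915  (c) BW = 35.56 Hz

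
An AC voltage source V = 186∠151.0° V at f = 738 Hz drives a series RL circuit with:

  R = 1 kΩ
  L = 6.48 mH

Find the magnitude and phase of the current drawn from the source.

Step 1 — Angular frequency: ω = 2π·f = 2π·738 = 4637 rad/s.
Step 2 — Component impedances:
  R: Z = R = 1000 Ω
  L: Z = jωL = j·4637·0.00648 = 0 + j30.05 Ω
Step 3 — Series combination: Z_total = R + L = 1000 + j30.05 Ω = 1000∠1.7° Ω.
Step 4 — Source phasor: V = 186∠151.0° V = -162.7 + j90.17 V.
Step 5 — Ohm's law: I = V / Z_total = (-162.7 + j90.17) / (1000 + j30.05) = -0.1598 + j0.09498 A.
Step 6 — Convert to polar: |I| = 0.1859 A, ∠I = 149.3°.

I = 0.1859∠149.3° A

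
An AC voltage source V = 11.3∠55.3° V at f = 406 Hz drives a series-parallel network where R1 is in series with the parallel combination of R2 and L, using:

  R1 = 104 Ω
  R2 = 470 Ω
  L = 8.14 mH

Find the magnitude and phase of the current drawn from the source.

Step 1 — Angular frequency: ω = 2π·f = 2π·406 = 2551 rad/s.
Step 2 — Component impedances:
  R1: Z = R = 104 Ω
  R2: Z = R = 470 Ω
  L: Z = jωL = j·2551·0.00814 = 0 + j20.76 Ω
Step 3 — Parallel branch: R2 || L = 1/(1/R2 + 1/L) = 0.9156 + j20.72 Ω.
Step 4 — Series with R1: Z_total = R1 + (R2 || L) = 104.9 + j20.72 Ω = 106.9∠11.2° Ω.
Step 5 — Source phasor: V = 11.3∠55.3° V = 6.433 + j9.29 V.
Step 6 — Ohm's law: I = V / Z_total = (6.433 + j9.29) / (104.9 + j20.72) = 0.07585 + j0.07357 A.
Step 7 — Convert to polar: |I| = 0.1057 A, ∠I = 44.1°.

I = 0.1057∠44.1° A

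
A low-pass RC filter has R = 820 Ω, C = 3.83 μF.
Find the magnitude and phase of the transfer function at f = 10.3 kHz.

Step 1 — Angular frequency: ω = 2π·1.03e+04 = 6.472e+04 rad/s.
Step 2 — Transfer function: H(jω) = 1/(1 + jωRC).
Step 3 — Denominator: 1 + jωRC = 1 + j·6.472e+04·820·3.83e-06 = 1 + j203.2.
Step 4 — H = 2.421e-05 - j0.00492.
Step 5 — Magnitude: |H| = 0.00492 (-46.2 dB); phase: φ = -89.7°.

|H| = 0.00492 (-46.2 dB), φ = -89.7°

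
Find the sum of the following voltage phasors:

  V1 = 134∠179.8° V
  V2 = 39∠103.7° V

Step 1 — Convert each phasor to rectangular form:
  V1 = 134·(cos(179.8°) + j·sin(179.8°)) = -134 + j0.4677 V
  V2 = 39·(cos(103.7°) + j·sin(103.7°)) = -9.237 + j37.89 V
Step 2 — Sum components: V_total = -143.2 + j38.36 V.
Step 3 — Convert to polar: |V_total| = 148.3 V, ∠V_total = 165.0°.

V_total = 148.3∠165.0° V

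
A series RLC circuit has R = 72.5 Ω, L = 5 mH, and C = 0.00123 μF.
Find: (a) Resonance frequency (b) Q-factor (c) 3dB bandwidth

Step 1 — Resonance condition Im(Z)=0 gives ω₀ = 1/√(LC).
Step 2 — ω₀ = 1/√(0.005·1.23e-09) = 4.032e+05 rad/s.
Step 3 — f₀ = ω₀/(2π) = 6.418e+04 Hz.
Step 4 — Series Q: Q = ω₀L/R = 4.032e+05·0.005/72.5 = 27.81.
Step 5 — 3dB bandwidth: Δω = ω₀/Q = 1.45e+04 rad/s; BW = Δω/(2π) = 2308 Hz.

(a) f₀ = 6.418e+04 Hz  (b) Q = 27.81  (c) BW = 2308 Hz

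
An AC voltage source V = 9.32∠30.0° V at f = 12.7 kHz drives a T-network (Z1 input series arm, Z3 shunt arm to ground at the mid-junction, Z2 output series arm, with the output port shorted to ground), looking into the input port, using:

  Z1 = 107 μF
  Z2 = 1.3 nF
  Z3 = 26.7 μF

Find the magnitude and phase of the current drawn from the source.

Step 1 — Angular frequency: ω = 2π·f = 2π·1.27e+04 = 7.98e+04 rad/s.
Step 2 — Component impedances:
  Z1: Z = 1/(jωC) = -j/(ω·C) = 0 - j0.1171 Ω
  Z2: Z = 1/(jωC) = -j/(ω·C) = 0 - j9640 Ω
  Z3: Z = 1/(jωC) = -j/(ω·C) = 0 - j0.4694 Ω
Step 3 — With the output port shorted to ground, the output series arm Z2 runs from the junction to ground; the shunt arm Z3 also runs from the junction to ground. They appear in parallel: Z3 || Z2 = 0 - j0.4693 Ω.
Step 4 — Series with input arm Z1: Z_in = Z1 + (Z3 || Z2) = 0 - j0.5865 Ω = 0.5865∠-90.0° Ω.
Step 5 — Source phasor: V = 9.32∠30.0° V = 8.071 + j4.66 V.
Step 6 — Ohm's law: I = V / Z_total = (8.071 + j4.66) / (0 - j0.5865) = -7.946 + j13.76 A.
Step 7 — Convert to polar: |I| = 15.89 A, ∠I = 120.0°.

I = 15.89∠120.0° A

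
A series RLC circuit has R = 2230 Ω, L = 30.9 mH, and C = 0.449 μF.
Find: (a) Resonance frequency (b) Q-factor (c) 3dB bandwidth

Step 1 — Resonance: ω₀ = 1/√(LC) = 1/√(0.0309·4.49e-07) = 8490 rad/s.
Step 2 — f₀ = ω₀/(2π) = 1351 Hz.
Step 3 — Series Q: Q = ω₀L/R = 8490·0.0309/2230 = 0.1176.
Step 4 — Bandwidth: Δω = ω₀/Q = 7.217e+04 rad/s; BW = Δω/(2π) = 1.149e+04 Hz.

(a) f₀ = 1351 Hz  (b) Q = 0.1176  (c) BW = 1.149e+04 Hz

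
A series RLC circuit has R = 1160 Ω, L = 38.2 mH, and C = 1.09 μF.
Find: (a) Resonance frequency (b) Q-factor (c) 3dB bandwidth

Step 1 — Resonance condition Im(Z)=0 gives ω₀ = 1/√(LC).
Step 2 — ω₀ = 1/√(0.0382·1.09e-06) = 4901 rad/s.
Step 3 — f₀ = ω₀/(2π) = 780 Hz.
Step 4 — Series Q: Q = ω₀L/R = 4901·0.0382/1160 = 0.1614.
Step 5 — 3dB bandwidth: Δω = ω₀/Q = 3.037e+04 rad/s; BW = Δω/(2π) = 4833 Hz.

(a) f₀ = 780 Hz  (b) Q = 0.1614  (c) BW = 4833 Hz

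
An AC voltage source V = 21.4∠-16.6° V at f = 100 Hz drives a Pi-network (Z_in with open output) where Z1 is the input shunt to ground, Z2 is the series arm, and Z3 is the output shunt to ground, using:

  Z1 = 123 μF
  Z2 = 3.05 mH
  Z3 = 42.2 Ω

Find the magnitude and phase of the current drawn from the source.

Step 1 — Angular frequency: ω = 2π·f = 2π·100 = 628.3 rad/s.
Step 2 — Component impedances:
  Z1: Z = 1/(jωC) = -j/(ω·C) = 0 - j12.94 Ω
  Z2: Z = jωL = j·628.3·0.00305 = 0 + j1.916 Ω
  Z3: Z = R = 42.2 Ω
Step 3 — With open output, the series arm Z2 and the output shunt Z3 appear in series to ground: Z2 + Z3 = 42.2 + j1.916 Ω.
Step 4 — Parallel with input shunt Z1: Z_in = Z1 || (Z2 + Z3) = 3.714 - j11.97 Ω = 12.53∠-72.8° Ω.
Step 5 — Source phasor: V = 21.4∠-16.6° V = 20.51 - j6.114 V.
Step 6 — Ohm's law: I = V / Z_total = (20.51 - j6.114) / (3.714 - j11.97) = 0.9509 + j1.418 A.
Step 7 — Convert to polar: |I| = 1.708 A, ∠I = 56.2°.

I = 1.708∠56.2° A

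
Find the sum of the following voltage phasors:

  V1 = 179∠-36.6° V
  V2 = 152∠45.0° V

Step 1 — Convert each phasor to rectangular form:
  V1 = 179·(cos(-36.6°) + j·sin(-36.6°)) = 143.7 - j106.7 V
  V2 = 152·(cos(45.0°) + j·sin(45.0°)) = 107.5 + j107.5 V
Step 2 — Sum components: V_total = 251.2 + j0.756 V.
Step 3 — Convert to polar: |V_total| = 251.2 V, ∠V_total = 0.2°.

V_total = 251.2∠0.2° V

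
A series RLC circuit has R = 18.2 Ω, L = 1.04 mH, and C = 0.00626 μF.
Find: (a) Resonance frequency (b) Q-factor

Step 1 — Resonance condition Im(Z)=0 gives ω₀ = 1/√(LC).
Step 2 — ω₀ = 1/√(0.00104·6.26e-09) = 3.919e+05 rad/s.
Step 3 — f₀ = ω₀/(2π) = 6.238e+04 Hz.
Step 4 — Series Q: Q = ω₀L/R = 3.919e+05·0.00104/18.2 = 22.4.

(a) f₀ = 6.238e+04 Hz  (b) Q = 22.4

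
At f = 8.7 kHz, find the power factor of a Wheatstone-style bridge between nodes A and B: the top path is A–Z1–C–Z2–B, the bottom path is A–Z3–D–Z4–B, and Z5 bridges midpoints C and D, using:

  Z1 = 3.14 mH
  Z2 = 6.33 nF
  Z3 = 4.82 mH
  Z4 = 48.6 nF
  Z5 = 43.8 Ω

Step 1 — Angular frequency: ω = 2π·f = 2π·8700 = 5.466e+04 rad/s.
Step 2 — Component impedances:
  Z1: Z = jωL = j·5.466e+04·0.00314 = 0 + j171.6 Ω
  Z2: Z = 1/(jωC) = -j/(ω·C) = 0 - j2890 Ω
  Z3: Z = jωL = j·5.466e+04·0.00482 = 0 + j263.5 Ω
  Z4: Z = 1/(jωC) = -j/(ω·C) = 0 - j376.4 Ω
  Z5: Z = R = 43.8 Ω
Step 3 — Bridge requires nodal analysis (the Z5 bridge couples midpoints C and D, so the two paths cannot be reduced to a simple series/parallel combination). Setting node B to ground and injecting 1 A at node A, the 3-node admittance system at A, C, D solves to V_A = Z_AB = 10.45 - j228.2 Ω = 228.4∠-87.4° Ω.
Step 4 — Power factor: PF = cos(φ) = Re(Z)/|Z| = 10.449/228.43 = 0.04574.
Step 5 — Type: Im(Z) = -228.2 ⇒ leading (phase φ = -87.4°).

PF = 0.04574 (leading, φ = -87.4°)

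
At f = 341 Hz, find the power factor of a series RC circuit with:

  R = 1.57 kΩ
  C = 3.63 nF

Step 1 — Angular frequency: ω = 2π·f = 2π·341 = 2143 rad/s.
Step 2 — Component impedances:
  R: Z = R = 1570 Ω
  C: Z = 1/(jωC) = -j/(ω·C) = 0 - j1.286e+05 Ω
Step 3 — Series combination: Z_total = R + C = 1570 - j1.286e+05 Ω = 1.286e+05∠-89.3° Ω.
Step 4 — Power factor: PF = cos(φ) = Re(Z)/|Z| = 1570/1.286e+05 = 0.01221.
Step 5 — Type: Im(Z) = -1.286e+05 ⇒ leading (phase φ = -89.3°).

PF = 0.01221 (leading, φ = -89.3°)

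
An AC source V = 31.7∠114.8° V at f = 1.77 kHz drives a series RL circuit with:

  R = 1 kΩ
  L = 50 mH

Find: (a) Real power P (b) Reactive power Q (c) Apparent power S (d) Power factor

Step 1 — Angular frequency: ω = 2π·f = 2π·1770 = 1.112e+04 rad/s.
Step 2 — Component impedances:
  R: Z = R = 1000 Ω
  L: Z = jωL = j·1.112e+04·0.05 = 0 + j556.1 Ω
Step 3 — Series combination: Z_total = R + L = 1000 + j556.1 Ω = 1144∠29.1° Ω.
Step 4 — Source phasor: V = 31.7∠114.8° V = -13.3 + j28.78 V.
Step 5 — Current: I = V / Z = 0.002066 + j0.02763 A = 0.0277∠85.7° A.
Step 6 — Complex power: S = V·I* = 0.7676 + j0.4268 VA.
Step 7 — Real power: P = Re(S) = 0.7676 W.
Step 8 — Reactive power: Q = Im(S) = 0.4268 VAR.
Step 9 — Apparent power: |S| = 0.8782 VA.
Step 10 — Power factor: PF = P/|S| = 0.874 (lagging).

(a) P = 0.7676 W  (b) Q = 0.4268 VAR  (c) S = 0.8782 VA  (d) PF = 0.874 (lagging)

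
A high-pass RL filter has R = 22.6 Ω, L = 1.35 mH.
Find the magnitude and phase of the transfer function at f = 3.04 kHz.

Step 1 — Angular frequency: ω = 2π·3040 = 1.91e+04 rad/s.
Step 2 — Transfer function: H(jω) = jωL/(R + jωL).
Step 3 — Numerator jωL = j·25.79; denominator R + jωL = 22.6 + j25.79.
Step 4 — H = 0.5656 + j0.4957.
Step 5 — Magnitude: |H| = 0.752 (-2.5 dB); phase: φ = 41.2°.

|H| = 0.752 (-2.5 dB), φ = 41.2°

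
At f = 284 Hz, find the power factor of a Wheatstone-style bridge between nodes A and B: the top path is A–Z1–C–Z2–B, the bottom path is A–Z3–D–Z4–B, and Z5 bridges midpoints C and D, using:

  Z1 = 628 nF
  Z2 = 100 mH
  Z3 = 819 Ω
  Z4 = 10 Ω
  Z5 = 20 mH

Step 1 — Angular frequency: ω = 2π·f = 2π·284 = 1784 rad/s.
Step 2 — Component impedances:
  Z1: Z = 1/(jωC) = -j/(ω·C) = 0 - j892.4 Ω
  Z2: Z = jωL = j·1784·0.1 = 0 + j178.4 Ω
  Z3: Z = R = 819 Ω
  Z4: Z = R = 10 Ω
  Z5: Z = jωL = j·1784·0.02 = 0 + j35.69 Ω
Step 3 — Bridge requires nodal analysis (the Z5 bridge couples midpoints C and D, so the two paths cannot be reduced to a simple series/parallel combination). Setting node B to ground and injecting 1 A at node A, the 3-node admittance system at A, C, D solves to V_A = Z_AB = 439.2 - j410.1 Ω = 600.9∠-43.0° Ω.
Step 4 — Power factor: PF = cos(φ) = Re(Z)/|Z| = 439.2/600.9 = 0.7309.
Step 5 — Type: Im(Z) = -410.1 ⇒ leading (phase φ = -43.0°).

PF = 0.7309 (leading, φ = -43.0°)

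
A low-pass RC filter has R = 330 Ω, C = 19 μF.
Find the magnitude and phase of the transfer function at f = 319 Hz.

Step 1 — Angular frequency: ω = 2π·319 = 2004 rad/s.
Step 2 — Transfer function: H(jω) = 1/(1 + jωRC).
Step 3 — Denominator: 1 + jωRC = 1 + j·2004·330·1.9e-05 = 1 + j12.57.
Step 4 — H = 0.006292 - j0.07907.
Step 5 — Magnitude: |H| = 0.07932 (-22.0 dB); phase: φ = -85.5°.

|H| = 0.07932 (-22.0 dB), φ = -85.5°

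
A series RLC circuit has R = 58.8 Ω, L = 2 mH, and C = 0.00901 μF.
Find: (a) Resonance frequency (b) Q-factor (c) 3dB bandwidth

Step 1 — Resonance: ω₀ = 1/√(LC) = 1/√(0.002·9.01e-09) = 2.356e+05 rad/s.
Step 2 — f₀ = ω₀/(2π) = 3.749e+04 Hz.
Step 3 — Series Q: Q = ω₀L/R = 2.356e+05·0.002/58.8 = 8.013.
Step 4 — Bandwidth: Δω = ω₀/Q = 2.94e+04 rad/s; BW = Δω/(2π) = 4679 Hz.

(a) f₀ = 3.749e+04 Hz  (b) Q = 8.013  (c) BW = 4679 Hz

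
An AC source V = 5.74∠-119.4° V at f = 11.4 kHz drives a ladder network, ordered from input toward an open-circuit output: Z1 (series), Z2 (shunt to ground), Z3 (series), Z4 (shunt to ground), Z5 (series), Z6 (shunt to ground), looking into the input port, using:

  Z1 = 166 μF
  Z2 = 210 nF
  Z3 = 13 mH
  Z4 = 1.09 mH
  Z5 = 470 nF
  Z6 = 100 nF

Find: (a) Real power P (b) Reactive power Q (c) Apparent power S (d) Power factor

Step 1 — Angular frequency: ω = 2π·f = 2π·1.14e+04 = 7.163e+04 rad/s.
Step 2 — Component impedances:
  Z1: Z = 1/(jωC) = -j/(ω·C) = 0 - j0.0841 Ω
  Z2: Z = 1/(jωC) = -j/(ω·C) = 0 - j66.48 Ω
  Z3: Z = jωL = j·7.163e+04·0.013 = 0 + j931.2 Ω
  Z4: Z = jωL = j·7.163e+04·0.00109 = 0 + j78.07 Ω
  Z5: Z = 1/(jωC) = -j/(ω·C) = 0 - j29.7 Ω
  Z6: Z = 1/(jωC) = -j/(ω·C) = 0 - j139.6 Ω
Step 3 — Ladder network (open output): work backward from the far end, alternating series and parallel combinations. Z_in = 0 - j70.94 Ω = 70.94∠-90.0° Ω.
Step 4 — Source phasor: V = 5.74∠-119.4° V = -2.818 - j5.001 V.
Step 5 — Current: I = V / Z = 0.07049 - j0.03972 A = 0.08091∠-29.4° A.
Step 6 — Complex power: S = V·I* = 0 - j0.4644 VA.
Step 7 — Real power: P = Re(S) = 0 W.
Step 8 — Reactive power: Q = Im(S) = -0.4644 VAR.
Step 9 — Apparent power: |S| = 0.4644 VA.
Step 10 — Power factor: PF = P/|S| = 0 (leading).

(a) P = 0 W  (b) Q = -0.4644 VAR  (c) S = 0.4644 VA  (d) PF = 0 (leading)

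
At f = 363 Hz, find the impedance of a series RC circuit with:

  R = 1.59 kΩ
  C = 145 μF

Step 1 — Angular frequency: ω = 2π·f = 2π·363 = 2281 rad/s.
Step 2 — Component impedances:
  R: Z = R = 1590 Ω
  C: Z = 1/(jωC) = -j/(ω·C) = 0 - j3.024 Ω
Step 3 — Series combination: Z_total = R + C = 1590 - j3.024 Ω = 1590∠-0.1° Ω.

Z = 1590 - j3.024 Ω = 1590∠-0.1° Ω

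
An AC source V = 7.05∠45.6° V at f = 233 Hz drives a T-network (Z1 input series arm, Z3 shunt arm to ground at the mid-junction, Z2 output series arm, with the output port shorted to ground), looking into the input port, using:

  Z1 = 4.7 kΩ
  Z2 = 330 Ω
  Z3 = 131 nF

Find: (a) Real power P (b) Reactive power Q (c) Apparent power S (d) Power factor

Step 1 — Angular frequency: ω = 2π·f = 2π·233 = 1464 rad/s.
Step 2 — Component impedances:
  Z1: Z = R = 4700 Ω
  Z2: Z = R = 330 Ω
  Z3: Z = 1/(jωC) = -j/(ω·C) = 0 - j5214 Ω
Step 3 — With the output port shorted to ground, the output series arm Z2 runs from the junction to ground; the shunt arm Z3 also runs from the junction to ground. They appear in parallel: Z3 || Z2 = 328.7 - j20.8 Ω.
Step 4 — Series with input arm Z1: Z_in = Z1 + (Z3 || Z2) = 5029 - j20.8 Ω = 5029∠-0.2° Ω.
Step 5 — Source phasor: V = 7.05∠45.6° V = 4.933 + j5.037 V.
Step 6 — Current: I = V / Z = 0.0009767 + j0.001006 A = 0.001402∠45.8° A.
Step 7 — Complex power: S = V·I* = 0.009884 - j4.088e-05 VA.
Step 8 — Real power: P = Re(S) = 0.009884 W.
Step 9 — Reactive power: Q = Im(S) = -4.088e-05 VAR.
Step 10 — Apparent power: |S| = 0.009884 VA.
Step 11 — Power factor: PF = P/|S| = 1 (leading).

(a) P = 0.009884 W  (b) Q = -4.088e-05 VAR  (c) S = 0.009884 VA  (d) PF = 1 (leading)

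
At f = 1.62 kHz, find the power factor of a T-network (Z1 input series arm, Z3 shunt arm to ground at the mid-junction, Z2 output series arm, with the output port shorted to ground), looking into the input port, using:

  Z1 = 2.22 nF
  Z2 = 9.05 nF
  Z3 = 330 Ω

Step 1 — Angular frequency: ω = 2π·f = 2π·1620 = 1.018e+04 rad/s.
Step 2 — Component impedances:
  Z1: Z = 1/(jωC) = -j/(ω·C) = 0 - j4.425e+04 Ω
  Z2: Z = 1/(jωC) = -j/(ω·C) = 0 - j1.086e+04 Ω
  Z3: Z = R = 330 Ω
Step 3 — With the output port shorted to ground, the output series arm Z2 runs from the junction to ground; the shunt arm Z3 also runs from the junction to ground. They appear in parallel: Z3 || Z2 = 329.7 - j10.02 Ω.
Step 4 — Series with input arm Z1: Z_in = Z1 + (Z3 || Z2) = 329.7 - j4.426e+04 Ω = 4.427e+04∠-89.6° Ω.
Step 5 — Power factor: PF = cos(φ) = Re(Z)/|Z| = 329.7/44265 = 0.007448.
Step 6 — Type: Im(Z) = -4.426e+04 ⇒ leading (phase φ = -89.6°).

PF = 0.007448 (leading, φ = -89.6°)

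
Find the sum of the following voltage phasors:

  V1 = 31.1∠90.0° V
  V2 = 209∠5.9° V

Step 1 — Convert each phasor to rectangular form:
  V1 = 31.1·(cos(90.0°) + j·sin(90.0°)) = 0 + j31.1 V
  V2 = 209·(cos(5.9°) + j·sin(5.9°)) = 207.9 + j21.48 V
Step 2 — Sum components: V_total = 207.9 + j52.58 V.
Step 3 — Convert to polar: |V_total| = 214.4 V, ∠V_total = 14.2°.

V_total = 214.4∠14.2° V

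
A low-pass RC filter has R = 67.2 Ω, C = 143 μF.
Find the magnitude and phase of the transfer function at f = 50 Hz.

Step 1 — Angular frequency: ω = 2π·50 = 314.2 rad/s.
Step 2 — Transfer function: H(jω) = 1/(1 + jωRC).
Step 3 — Denominator: 1 + jωRC = 1 + j·314.2·67.2·0.000143 = 1 + j3.019.
Step 4 — H = 0.09887 - j0.2985.
Step 5 — Magnitude: |H| = 0.3144 (-10.0 dB); phase: φ = -71.7°.

|H| = 0.3144 (-10.0 dB), φ = -71.7°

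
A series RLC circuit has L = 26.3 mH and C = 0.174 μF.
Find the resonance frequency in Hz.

Step 1 — Resonance condition Im(Z)=0 gives ω₀ = 1/√(LC).
Step 2 — ω₀ = 1/√(0.0263·1.74e-07) = 1.478e+04 rad/s.
Step 3 — f₀ = ω₀/(2π) = 2353 Hz.

f₀ = 2353 Hz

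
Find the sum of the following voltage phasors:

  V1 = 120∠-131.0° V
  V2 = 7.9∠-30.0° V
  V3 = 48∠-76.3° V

Step 1 — Convert each phasor to rectangular form:
  V1 = 120·(cos(-131.0°) + j·sin(-131.0°)) = -78.73 - j90.57 V
  V2 = 7.9·(cos(-30.0°) + j·sin(-30.0°)) = 6.842 - j3.95 V
  V3 = 48·(cos(-76.3°) + j·sin(-76.3°)) = 11.37 - j46.63 V
Step 2 — Sum components: V_total = -60.52 - j141.1 V.
Step 3 — Convert to polar: |V_total| = 153.6 V, ∠V_total = -113.2°.

V_total = 153.6∠-113.2° V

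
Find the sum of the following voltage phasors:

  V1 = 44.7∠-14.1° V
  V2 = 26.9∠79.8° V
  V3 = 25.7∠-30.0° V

Step 1 — Convert each phasor to rectangular form:
  V1 = 44.7·(cos(-14.1°) + j·sin(-14.1°)) = 43.35 - j10.89 V
  V2 = 26.9·(cos(79.8°) + j·sin(79.8°)) = 4.764 + j26.47 V
  V3 = 25.7·(cos(-30.0°) + j·sin(-30.0°)) = 22.26 - j12.85 V
Step 2 — Sum components: V_total = 70.37 + j2.735 V.
Step 3 — Convert to polar: |V_total| = 70.43 V, ∠V_total = 2.2°.

V_total = 70.43∠2.2° V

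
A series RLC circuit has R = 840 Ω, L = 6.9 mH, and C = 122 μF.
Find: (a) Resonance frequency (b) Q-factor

Step 1 — Resonance condition Im(Z)=0 gives ω₀ = 1/√(LC).
Step 2 — ω₀ = 1/√(0.0069·0.000122) = 1090 rad/s.
Step 3 — f₀ = ω₀/(2π) = 173.5 Hz.
Step 4 — Series Q: Q = ω₀L/R = 1090·0.0069/840 = 0.008953.

(a) f₀ = 173.5 Hz  (b) Q = 0.008953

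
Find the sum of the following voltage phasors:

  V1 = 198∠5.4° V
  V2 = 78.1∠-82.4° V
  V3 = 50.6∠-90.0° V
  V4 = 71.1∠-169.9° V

Step 1 — Convert each phasor to rectangular form:
  V1 = 198·(cos(5.4°) + j·sin(5.4°)) = 197.1 + j18.63 V
  V2 = 78.1·(cos(-82.4°) + j·sin(-82.4°)) = 10.33 - j77.41 V
  V3 = 50.6·(cos(-90.0°) + j·sin(-90.0°)) = 0 - j50.6 V
  V4 = 71.1·(cos(-169.9°) + j·sin(-169.9°)) = -70 - j12.47 V
Step 2 — Sum components: V_total = 137.5 - j121.8 V.
Step 3 — Convert to polar: |V_total| = 183.7 V, ∠V_total = -41.6°.

V_total = 183.7∠-41.6° V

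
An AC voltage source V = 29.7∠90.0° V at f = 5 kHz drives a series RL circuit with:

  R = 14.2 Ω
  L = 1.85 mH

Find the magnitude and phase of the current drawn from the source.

Step 1 — Angular frequency: ω = 2π·f = 2π·5000 = 3.142e+04 rad/s.
Step 2 — Component impedances:
  R: Z = R = 14.2 Ω
  L: Z = jωL = j·3.142e+04·0.00185 = 0 + j58.12 Ω
Step 3 — Series combination: Z_total = R + L = 14.2 + j58.12 Ω = 59.83∠76.3° Ω.
Step 4 — Source phasor: V = 29.7∠90.0° V = 0 + j29.7 V.
Step 5 — Ohm's law: I = V / Z_total = (0 + j29.7) / (14.2 + j58.12) = 0.4822 + j0.1178 A.
Step 6 — Convert to polar: |I| = 0.4964 A, ∠I = 13.7°.

I = 0.4964∠13.7° A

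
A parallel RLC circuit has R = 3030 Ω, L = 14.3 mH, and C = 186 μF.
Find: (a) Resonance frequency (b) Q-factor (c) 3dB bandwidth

Step 1 — Resonance: ω₀ = 1/√(LC) = 1/√(0.0143·0.000186) = 613.2 rad/s.
Step 2 — f₀ = ω₀/(2π) = 97.59 Hz.
Step 3 — Parallel Q: Q = R/(ω₀L) = 3030/(613.2·0.0143) = 345.6.
Step 4 — Bandwidth: Δω = ω₀/Q = 1.774 rad/s; BW = Δω/(2π) = 0.2824 Hz.

(a) f₀ = 97.59 Hz  (b) Q = 345.6  (c) BW = 0.2824 Hz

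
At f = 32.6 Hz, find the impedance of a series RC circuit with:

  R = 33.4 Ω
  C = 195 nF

Step 1 — Angular frequency: ω = 2π·f = 2π·32.6 = 204.8 rad/s.
Step 2 — Component impedances:
  R: Z = R = 33.4 Ω
  C: Z = 1/(jωC) = -j/(ω·C) = 0 - j2.504e+04 Ω
Step 3 — Series combination: Z_total = R + C = 33.4 - j2.504e+04 Ω = 2.504e+04∠-89.9° Ω.

Z = 33.4 - j2.504e+04 Ω = 2.504e+04∠-89.9° Ω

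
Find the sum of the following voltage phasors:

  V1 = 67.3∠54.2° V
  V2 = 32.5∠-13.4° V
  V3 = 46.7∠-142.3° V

Step 1 — Convert each phasor to rectangular form:
  V1 = 67.3·(cos(54.2°) + j·sin(54.2°)) = 39.37 + j54.58 V
  V2 = 32.5·(cos(-13.4°) + j·sin(-13.4°)) = 31.62 - j7.532 V
  V3 = 46.7·(cos(-142.3°) + j·sin(-142.3°)) = -36.95 - j28.56 V
Step 2 — Sum components: V_total = 34.03 + j18.49 V.
Step 3 — Convert to polar: |V_total| = 38.73 V, ∠V_total = 28.5°.

V_total = 38.73∠28.5° V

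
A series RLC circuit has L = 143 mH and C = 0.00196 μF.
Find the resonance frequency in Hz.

Step 1 — Resonance condition Im(Z)=0 gives ω₀ = 1/√(LC).
Step 2 — ω₀ = 1/√(0.143·1.96e-09) = 5.973e+04 rad/s.
Step 3 — f₀ = ω₀/(2π) = 9507 Hz.

f₀ = 9507 Hz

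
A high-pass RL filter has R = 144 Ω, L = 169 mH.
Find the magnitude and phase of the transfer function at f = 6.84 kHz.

Step 1 — Angular frequency: ω = 2π·6840 = 4.298e+04 rad/s.
Step 2 — Transfer function: H(jω) = jωL/(R + jωL).
Step 3 — Numerator jωL = j·7263; denominator R + jωL = 144 + j7263.
Step 4 — H = 0.9996 + j0.01982.
Step 5 — Magnitude: |H| = 0.9998 (-0.0 dB); phase: φ = 1.1°.

|H| = 0.9998 (-0.0 dB), φ = 1.1°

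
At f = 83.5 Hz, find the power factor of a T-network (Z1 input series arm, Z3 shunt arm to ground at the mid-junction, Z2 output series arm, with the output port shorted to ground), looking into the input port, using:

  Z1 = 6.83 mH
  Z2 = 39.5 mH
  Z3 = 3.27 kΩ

Step 1 — Angular frequency: ω = 2π·f = 2π·83.5 = 524.6 rad/s.
Step 2 — Component impedances:
  Z1: Z = jωL = j·524.6·0.00683 = 0 + j3.583 Ω
  Z2: Z = jωL = j·524.6·0.0395 = 0 + j20.72 Ω
  Z3: Z = R = 3270 Ω
Step 3 — With the output port shorted to ground, the output series arm Z2 runs from the junction to ground; the shunt arm Z3 also runs from the junction to ground. They appear in parallel: Z3 || Z2 = 0.1313 + j20.72 Ω.
Step 4 — Series with input arm Z1: Z_in = Z1 + (Z3 || Z2) = 0.1313 + j24.31 Ω = 24.31∠89.7° Ω.
Step 5 — Power factor: PF = cos(φ) = Re(Z)/|Z| = 0.13133/24.306 = 0.005403.
Step 6 — Type: Im(Z) = 24.31 ⇒ lagging (phase φ = 89.7°).

PF = 0.005403 (lagging, φ = 89.7°)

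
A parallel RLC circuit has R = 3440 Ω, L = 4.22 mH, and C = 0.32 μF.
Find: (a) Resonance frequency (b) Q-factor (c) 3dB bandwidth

Step 1 — Resonance: ω₀ = 1/√(LC) = 1/√(0.00422·3.2e-07) = 2.721e+04 rad/s.
Step 2 — f₀ = ω₀/(2π) = 4331 Hz.
Step 3 — Parallel Q: Q = R/(ω₀L) = 3440/(2.721e+04·0.00422) = 29.96.
Step 4 — Bandwidth: Δω = ω₀/Q = 908.4 rad/s; BW = Δω/(2π) = 144.6 Hz.

(a) f₀ = 4331 Hz  (b) Q = 29.96  (c) BW = 144.6 Hz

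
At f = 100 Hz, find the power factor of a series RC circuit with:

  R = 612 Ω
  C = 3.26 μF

Step 1 — Angular frequency: ω = 2π·f = 2π·100 = 628.3 rad/s.
Step 2 — Component impedances:
  R: Z = R = 612 Ω
  C: Z = 1/(jωC) = -j/(ω·C) = 0 - j488.2 Ω
Step 3 — Series combination: Z_total = R + C = 612 - j488.2 Ω = 782.9∠-38.6° Ω.
Step 4 — Power factor: PF = cos(φ) = Re(Z)/|Z| = 612/782.9 = 0.7817.
Step 5 — Type: Im(Z) = -488.2 ⇒ leading (phase φ = -38.6°).

PF = 0.7817 (leading, φ = -38.6°)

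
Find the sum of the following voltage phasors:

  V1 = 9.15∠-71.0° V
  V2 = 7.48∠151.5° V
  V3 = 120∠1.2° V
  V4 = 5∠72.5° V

Step 1 — Convert each phasor to rectangular form:
  V1 = 9.15·(cos(-71.0°) + j·sin(-71.0°)) = 2.979 - j8.651 V
  V2 = 7.48·(cos(151.5°) + j·sin(151.5°)) = -6.574 + j3.569 V
  V3 = 120·(cos(1.2°) + j·sin(1.2°)) = 120 + j2.513 V
  V4 = 5·(cos(72.5°) + j·sin(72.5°)) = 1.504 + j4.769 V
Step 2 — Sum components: V_total = 117.9 + j2.199 V.
Step 3 — Convert to polar: |V_total| = 117.9 V, ∠V_total = 1.1°.

V_total = 117.9∠1.1° V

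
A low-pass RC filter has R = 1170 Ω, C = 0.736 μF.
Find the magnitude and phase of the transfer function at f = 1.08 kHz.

Step 1 — Angular frequency: ω = 2π·1080 = 6786 rad/s.
Step 2 — Transfer function: H(jω) = 1/(1 + jωRC).
Step 3 — Denominator: 1 + jωRC = 1 + j·6786·1170·7.36e-07 = 1 + j5.843.
Step 4 — H = 0.02845 - j0.1663.
Step 5 — Magnitude: |H| = 0.1687 (-15.5 dB); phase: φ = -80.3°.

|H| = 0.1687 (-15.5 dB), φ = -80.3°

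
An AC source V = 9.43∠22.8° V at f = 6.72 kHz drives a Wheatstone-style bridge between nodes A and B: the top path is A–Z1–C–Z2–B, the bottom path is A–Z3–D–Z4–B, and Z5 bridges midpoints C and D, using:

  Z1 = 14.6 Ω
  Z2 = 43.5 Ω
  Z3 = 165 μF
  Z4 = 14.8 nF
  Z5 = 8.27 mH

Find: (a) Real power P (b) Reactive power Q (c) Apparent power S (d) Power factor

Step 1 — Angular frequency: ω = 2π·f = 2π·6720 = 4.222e+04 rad/s.
Step 2 — Component impedances:
  Z1: Z = R = 14.6 Ω
  Z2: Z = R = 43.5 Ω
  Z3: Z = 1/(jωC) = -j/(ω·C) = 0 - j0.1435 Ω
  Z4: Z = 1/(jωC) = -j/(ω·C) = 0 - j1600 Ω
  Z5: Z = jωL = j·4.222e+04·0.00827 = 0 + j349.2 Ω
Step 3 — Bridge requires nodal analysis (the Z5 bridge couples midpoints C and D, so the two paths cannot be reduced to a simple series/parallel combination). Setting node B to ground and injecting 1 A at node A, the 3-node admittance system at A, C, D solves to V_A = Z_AB = 58.04 - j1.498 Ω = 58.06∠-1.5° Ω.
Step 4 — Source phasor: V = 9.43∠22.8° V = 8.693 + j3.654 V.
Step 5 — Current: I = V / Z = 0.1481 + j0.06678 A = 0.1624∠24.3° A.
Step 6 — Complex power: S = V·I* = 1.531 - j0.0395 VA.
Step 7 — Real power: P = Re(S) = 1.531 W.
Step 8 — Reactive power: Q = Im(S) = -0.0395 VAR.
Step 9 — Apparent power: |S| = 1.532 VA.
Step 10 — Power factor: PF = P/|S| = 0.9997 (leading).

(a) P = 1.531 W  (b) Q = -0.0395 VAR  (c) S = 1.532 VA  (d) PF = 0.9997 (leading)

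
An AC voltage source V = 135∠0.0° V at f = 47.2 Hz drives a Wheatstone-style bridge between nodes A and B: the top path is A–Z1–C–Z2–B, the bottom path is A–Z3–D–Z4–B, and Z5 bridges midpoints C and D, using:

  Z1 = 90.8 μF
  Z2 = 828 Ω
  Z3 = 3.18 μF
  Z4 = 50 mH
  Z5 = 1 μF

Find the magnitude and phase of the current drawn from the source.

Step 1 — Angular frequency: ω = 2π·f = 2π·47.2 = 296.6 rad/s.
Step 2 — Component impedances:
  Z1: Z = 1/(jωC) = -j/(ω·C) = 0 - j37.14 Ω
  Z2: Z = R = 828 Ω
  Z3: Z = 1/(jωC) = -j/(ω·C) = 0 - j1060 Ω
  Z4: Z = jωL = j·296.6·0.05 = 0 + j14.83 Ω
  Z5: Z = 1/(jωC) = -j/(ω·C) = 0 - j3372 Ω
Step 3 — Bridge requires nodal analysis (the Z5 bridge couples midpoints C and D, so the two paths cannot be reduced to a simple series/parallel combination). Setting node B to ground and injecting 1 A at node A, the 3-node admittance system at A, C, D solves to V_A = Z_AB = 379 - j421.8 Ω = 567∠-48.1° Ω.
Step 4 — Source phasor: V = 135∠0.0° V = 135 V.
Step 5 — Ohm's law: I = V / Z_total = (135) / (379 - j421.8) = 0.1591 + j0.1771 A.
Step 6 — Convert to polar: |I| = 0.2381 A, ∠I = 48.1°.

I = 0.2381∠48.1° A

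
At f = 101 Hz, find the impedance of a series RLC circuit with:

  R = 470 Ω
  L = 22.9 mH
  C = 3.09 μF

Step 1 — Angular frequency: ω = 2π·f = 2π·101 = 634.6 rad/s.
Step 2 — Component impedances:
  R: Z = R = 470 Ω
  L: Z = jωL = j·634.6·0.0229 = 0 + j14.53 Ω
  C: Z = 1/(jωC) = -j/(ω·C) = 0 - j510 Ω
Step 3 — Series combination: Z_total = R + L + C = 470 - j495.4 Ω = 682.9∠-46.5° Ω.

Z = 470 - j495.4 Ω = 682.9∠-46.5° Ω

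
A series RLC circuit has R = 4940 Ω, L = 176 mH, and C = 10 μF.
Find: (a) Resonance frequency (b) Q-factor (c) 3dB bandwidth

Step 1 — Resonance: ω₀ = 1/√(LC) = 1/√(0.176·1e-05) = 753.8 rad/s.
Step 2 — f₀ = ω₀/(2π) = 120 Hz.
Step 3 — Series Q: Q = ω₀L/R = 753.8·0.176/4940 = 0.02686.
Step 4 — Bandwidth: Δω = ω₀/Q = 2.807e+04 rad/s; BW = Δω/(2π) = 4467 Hz.

(a) f₀ = 120 Hz  (b) Q = 0.02686  (c) BW = 4467 Hz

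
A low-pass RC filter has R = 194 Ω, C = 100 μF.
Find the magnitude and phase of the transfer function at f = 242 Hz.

Step 1 — Angular frequency: ω = 2π·242 = 1521 rad/s.
Step 2 — Transfer function: H(jω) = 1/(1 + jωRC).
Step 3 — Denominator: 1 + jωRC = 1 + j·1521·194·0.0001 = 1 + j29.5.
Step 4 — H = 0.001148 - j0.03386.
Step 5 — Magnitude: |H| = 0.03388 (-29.4 dB); phase: φ = -88.1°.

|H| = 0.03388 (-29.4 dB), φ = -88.1°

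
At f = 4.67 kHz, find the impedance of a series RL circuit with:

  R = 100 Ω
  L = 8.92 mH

Step 1 — Angular frequency: ω = 2π·f = 2π·4670 = 2.934e+04 rad/s.
Step 2 — Component impedances:
  R: Z = R = 100 Ω
  L: Z = jωL = j·2.934e+04·0.00892 = 0 + j261.7 Ω
Step 3 — Series combination: Z_total = R + L = 100 + j261.7 Ω = 280.2∠69.1° Ω.

Z = 100 + j261.7 Ω = 280.2∠69.1° Ω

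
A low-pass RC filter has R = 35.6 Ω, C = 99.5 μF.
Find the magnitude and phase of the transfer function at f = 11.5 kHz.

Step 1 — Angular frequency: ω = 2π·1.15e+04 = 7.226e+04 rad/s.
Step 2 — Transfer function: H(jω) = 1/(1 + jωRC).
Step 3 — Denominator: 1 + jωRC = 1 + j·7.226e+04·35.6·9.95e-05 = 1 + j255.9.
Step 4 — H = 1.526e-05 - j0.003907.
Step 5 — Magnitude: |H| = 0.003907 (-48.2 dB); phase: φ = -89.8°.

|H| = 0.003907 (-48.2 dB), φ = -89.8°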